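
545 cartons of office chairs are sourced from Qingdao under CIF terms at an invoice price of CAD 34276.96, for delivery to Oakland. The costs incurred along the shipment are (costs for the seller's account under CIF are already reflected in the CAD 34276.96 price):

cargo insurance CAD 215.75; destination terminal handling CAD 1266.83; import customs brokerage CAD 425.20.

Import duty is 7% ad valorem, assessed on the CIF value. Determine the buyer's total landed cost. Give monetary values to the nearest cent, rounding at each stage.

CIF: the seller pays costs through ocean freight and marine insurance to the destination port.
Already in the invoice (seller's account under CIF): insurance — exclude.
The CIF price already equals the CIF value: 34276.96
Import duty = 34276.96 × 7% = 2399.39
Buyer bears: destination terminal 1266.83 + brokerage 425.20 + duty 2399.39 = 4091.42
Landed cost = invoice 34276.96 + 4091.42 = 38368.38

Total landed cost: CAD 38368.38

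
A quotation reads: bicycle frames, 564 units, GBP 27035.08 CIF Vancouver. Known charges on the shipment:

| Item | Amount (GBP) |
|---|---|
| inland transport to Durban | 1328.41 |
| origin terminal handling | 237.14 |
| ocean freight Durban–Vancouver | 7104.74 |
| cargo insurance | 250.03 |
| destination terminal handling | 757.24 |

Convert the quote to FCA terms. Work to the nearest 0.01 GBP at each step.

Not relevant to the conversion: inland to port — on the seller under both CIF and FCA; already in the CIF price and stays in the FCA price. destination terminal — on the buyer under both terms; not part of either seller's price.
From CIF to FCA, the seller no longer bears: origin terminal, freight, insurance.
FCA price = 27035.08 − 237.14 − 7104.74 − 250.03 = 19443.17

FCA price: GBP 19443.17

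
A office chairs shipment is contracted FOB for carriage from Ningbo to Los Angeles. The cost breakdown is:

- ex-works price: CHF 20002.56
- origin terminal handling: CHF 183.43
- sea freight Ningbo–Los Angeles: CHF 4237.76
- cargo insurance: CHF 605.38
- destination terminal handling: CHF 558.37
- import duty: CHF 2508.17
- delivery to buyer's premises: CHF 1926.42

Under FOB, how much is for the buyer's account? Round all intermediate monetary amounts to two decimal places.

FOB: the seller bears costs until goods are on board at the origin port; the buyer bears freight, insurance and all costs thereafter.
Seller's account: goods 20002.56 + origin terminal 183.43 = 20185.99
Buyer's account: freight 4237.76 + insurance 605.38 + destination terminal 558.37 + duty 2508.17 + delivery 1926.42 = 9836.10

Buyer's account: CHF 9836.10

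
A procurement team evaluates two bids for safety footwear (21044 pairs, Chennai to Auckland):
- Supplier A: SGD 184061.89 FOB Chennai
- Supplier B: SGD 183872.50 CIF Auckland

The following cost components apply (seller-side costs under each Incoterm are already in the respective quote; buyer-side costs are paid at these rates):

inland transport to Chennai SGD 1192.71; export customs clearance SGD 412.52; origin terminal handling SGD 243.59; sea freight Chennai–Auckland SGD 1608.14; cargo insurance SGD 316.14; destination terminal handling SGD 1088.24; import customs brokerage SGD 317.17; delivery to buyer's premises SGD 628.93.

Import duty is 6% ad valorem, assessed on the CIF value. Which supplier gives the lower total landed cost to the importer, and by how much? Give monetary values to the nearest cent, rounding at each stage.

Supplier B is cheaper by SGD 2240.49

Supplier A (FOB):
CIF value = FOB price + freight + insurance = 184061.89 + 1608.14 + 316.14 = 185986.17
Import duty = 185986.17 × 6% = 11159.17
Buyer bears (A): 1608.14 + 316.14 + 1088.24 + 317.17 + 628.93 = 3958.62
Landed cost (A) = invoice 184061.89 + 3958.62 + duty 11159.17 = 199179.68
Supplier B (CIF):
The CIF price already equals the CIF value: 183872.50
Import duty = 183872.50 × 6% = 11032.35
Buyer bears (B): 1088.24 + 317.17 + 628.93 = 2034.34
Landed cost (B) = invoice 183872.50 + 2034.34 + duty 11032.35 = 196939.19
Difference = |199179.68 − 196939.19| = 2240.49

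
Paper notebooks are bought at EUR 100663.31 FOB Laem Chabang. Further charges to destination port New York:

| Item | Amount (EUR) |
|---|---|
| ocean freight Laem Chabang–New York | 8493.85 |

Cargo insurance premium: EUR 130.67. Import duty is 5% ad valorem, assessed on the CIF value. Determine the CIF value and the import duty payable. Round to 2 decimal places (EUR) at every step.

CIF value: EUR 109287.83; import duty: EUR 5464.39

CIF = FOB price + freight + insurance
CIF = 100663.31 + 8493.85 + 130.67 = 109287.83
Import duty = 109287.83 × 5% = 5464.39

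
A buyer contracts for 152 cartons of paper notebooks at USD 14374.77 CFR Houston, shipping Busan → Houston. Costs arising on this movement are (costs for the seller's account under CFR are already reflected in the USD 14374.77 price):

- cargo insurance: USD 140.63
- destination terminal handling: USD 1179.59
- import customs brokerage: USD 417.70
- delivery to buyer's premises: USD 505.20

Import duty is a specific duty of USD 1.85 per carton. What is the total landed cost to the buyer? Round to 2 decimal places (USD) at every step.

CFR: the seller pays costs through ocean freight to the destination port, but not insurance.
CIF value = CFR price + insurance = 14374.77 + 140.63 = 14515.40
Import duty = 152 × 1.85 = 281.20
Buyer bears: insurance 140.63 + destination terminal 1179.59 + brokerage 417.70 + delivery 505.20 + duty 281.20 = 2524.32
Landed cost = invoice 14374.77 + 2524.32 = 16899.09

Total landed cost: USD 16899.09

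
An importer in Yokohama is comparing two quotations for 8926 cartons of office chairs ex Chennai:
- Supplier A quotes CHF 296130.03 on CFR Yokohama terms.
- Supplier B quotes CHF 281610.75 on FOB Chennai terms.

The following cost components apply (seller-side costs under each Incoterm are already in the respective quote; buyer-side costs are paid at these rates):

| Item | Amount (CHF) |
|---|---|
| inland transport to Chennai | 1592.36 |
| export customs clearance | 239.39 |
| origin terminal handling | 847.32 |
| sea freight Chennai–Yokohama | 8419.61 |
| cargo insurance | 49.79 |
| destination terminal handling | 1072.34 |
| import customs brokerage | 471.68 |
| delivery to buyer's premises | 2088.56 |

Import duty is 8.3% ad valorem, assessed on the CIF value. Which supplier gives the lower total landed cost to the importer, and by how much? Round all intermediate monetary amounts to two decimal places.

Supplier A (CFR):
CIF value = CFR price + insurance = 296130.03 + 49.79 = 296179.82
Import duty = 296179.82 × 8.3% = 24582.93
Buyer bears (A): 49.79 + 1072.34 + 471.68 + 2088.56 = 3682.37
Landed cost (A) = invoice 296130.03 + 3682.37 + duty 24582.93 = 324395.33
Supplier B (FOB):
CIF value = FOB price + freight + insurance = 281610.75 + 8419.61 + 49.79 = 290080.15
Import duty = 290080.15 × 8.3% = 24076.65
Buyer bears (B): 8419.61 + 49.79 + 1072.34 + 471.68 + 2088.56 = 12101.98
Landed cost (B) = invoice 281610.75 + 12101.98 + duty 24076.65 = 317789.38
Difference = |324395.33 − 317789.38| = 6605.95

Supplier B is cheaper by CHF 6605.95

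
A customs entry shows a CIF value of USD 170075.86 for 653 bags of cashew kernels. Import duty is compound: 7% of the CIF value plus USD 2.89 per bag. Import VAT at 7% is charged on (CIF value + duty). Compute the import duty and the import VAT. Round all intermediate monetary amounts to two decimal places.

Import duty: USD 13792.48; import VAT: USD 12870.78

Ad valorem component: 170075.86 × 7% = 11905.31
Specific component: 653 × 2.89 = 1887.17
Import duty = 11905.31 + 1887.17 = 13792.48
VAT base = CIF + duty = 170075.86 + 13792.48 = 183868.34
Import VAT = 183868.34 × 7% = 12870.78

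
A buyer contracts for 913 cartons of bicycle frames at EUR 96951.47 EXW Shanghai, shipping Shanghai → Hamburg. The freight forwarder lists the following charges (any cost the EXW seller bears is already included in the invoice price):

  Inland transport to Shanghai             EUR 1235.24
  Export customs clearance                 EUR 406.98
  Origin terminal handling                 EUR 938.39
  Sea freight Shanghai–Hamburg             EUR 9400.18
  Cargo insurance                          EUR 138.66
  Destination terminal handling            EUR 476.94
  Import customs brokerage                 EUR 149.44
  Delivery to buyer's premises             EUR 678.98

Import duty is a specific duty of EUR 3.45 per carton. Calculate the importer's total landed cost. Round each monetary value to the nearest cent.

EXW: the seller makes goods available at their premises; the buyer bears all onward costs.
CIF value = EXW price + inland to port + export clearance + origin terminal + freight + insurance = 96951.47 + 1235.24 + 406.98 + 938.39 + 9400.18 + 138.66 = 109070.92
Import duty = 913 × 3.45 = 3149.85
Buyer bears: inland to port 1235.24 + export clearance 406.98 + origin terminal 938.39 + freight 9400.18 + insurance 138.66 + destination terminal 476.94 + brokerage 149.44 + delivery 678.98 + duty 3149.85 = 16574.66
Landed cost = invoice 96951.47 + 16574.66 = 113526.13

Total landed cost: EUR 113526.13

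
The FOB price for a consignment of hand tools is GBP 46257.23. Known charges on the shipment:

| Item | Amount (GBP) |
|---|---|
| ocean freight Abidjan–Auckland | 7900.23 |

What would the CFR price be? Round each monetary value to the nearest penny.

CFR price: GBP 54157.46

From FOB to CFR, the seller additionally bears: freight.
CFR price = 46257.23 + 7900.23 = 54157.46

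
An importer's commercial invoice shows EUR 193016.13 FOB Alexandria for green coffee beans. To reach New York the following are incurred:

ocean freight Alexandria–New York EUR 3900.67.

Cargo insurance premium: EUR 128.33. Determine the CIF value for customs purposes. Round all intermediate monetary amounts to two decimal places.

CIF value: EUR 197045.13

CIF = FOB price + freight + insurance
CIF = 193016.13 + 3900.67 + 128.33 = 197045.13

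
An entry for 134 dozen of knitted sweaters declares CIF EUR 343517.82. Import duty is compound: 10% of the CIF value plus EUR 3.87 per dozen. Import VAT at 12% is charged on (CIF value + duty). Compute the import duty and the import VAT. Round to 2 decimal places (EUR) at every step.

Ad valorem component: 343517.82 × 10% = 34351.78
Specific component: 134 × 3.87 = 518.58
Import duty = 34351.78 + 518.58 = 34870.36
VAT base = CIF + duty = 343517.82 + 34870.36 = 378388.18
Import VAT = 378388.18 × 12% = 45406.58

Import duty: EUR 34870.36; import VAT: EUR 45406.58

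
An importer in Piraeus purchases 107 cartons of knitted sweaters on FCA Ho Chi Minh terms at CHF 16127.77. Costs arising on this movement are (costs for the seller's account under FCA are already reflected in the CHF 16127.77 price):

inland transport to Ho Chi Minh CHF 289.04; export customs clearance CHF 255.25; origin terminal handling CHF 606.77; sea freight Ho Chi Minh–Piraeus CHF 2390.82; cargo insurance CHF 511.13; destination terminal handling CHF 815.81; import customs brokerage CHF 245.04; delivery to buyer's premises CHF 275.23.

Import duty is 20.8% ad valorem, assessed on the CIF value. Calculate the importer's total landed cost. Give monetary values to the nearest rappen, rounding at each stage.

FCA: the seller delivers export-cleared goods to the carrier; the buyer bears costs from that point.
Already in the invoice (seller's account under FCA): inland to port, export clearance — exclude.
CIF value = FCA price + origin terminal + freight + insurance = 16127.77 + 606.77 + 2390.82 + 511.13 = 19636.49
Import duty = 19636.49 × 20.8% = 4084.39
Buyer bears: origin terminal 606.77 + freight 2390.82 + insurance 511.13 + destination terminal 815.81 + brokerage 245.04 + delivery 275.23 + duty 4084.39 = 8929.19
Landed cost = invoice 16127.77 + 8929.19 = 25056.96

Total landed cost: CHF 25056.96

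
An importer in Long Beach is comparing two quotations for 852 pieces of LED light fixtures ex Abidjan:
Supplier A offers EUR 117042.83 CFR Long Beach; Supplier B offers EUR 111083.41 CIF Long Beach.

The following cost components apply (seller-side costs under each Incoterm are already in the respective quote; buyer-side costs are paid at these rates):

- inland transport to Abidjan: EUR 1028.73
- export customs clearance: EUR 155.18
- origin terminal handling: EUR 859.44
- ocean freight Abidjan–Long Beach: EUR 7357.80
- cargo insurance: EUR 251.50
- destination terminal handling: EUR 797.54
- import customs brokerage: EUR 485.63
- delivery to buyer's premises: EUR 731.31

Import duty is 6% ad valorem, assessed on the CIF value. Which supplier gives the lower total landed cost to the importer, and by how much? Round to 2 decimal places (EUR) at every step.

Supplier B is cheaper by EUR 6583.58

Supplier A (CFR):
CIF value = CFR price + insurance = 117042.83 + 251.50 = 117294.33
Import duty = 117294.33 × 6% = 7037.66
Buyer bears (A): 251.50 + 797.54 + 485.63 + 731.31 = 2265.98
Landed cost (A) = invoice 117042.83 + 2265.98 + duty 7037.66 = 126346.47
Supplier B (CIF):
The CIF price already equals the CIF value: 111083.41
Import duty = 111083.41 × 6% = 6665.00
Buyer bears (B): 797.54 + 485.63 + 731.31 = 2014.48
Landed cost (B) = invoice 111083.41 + 2014.48 + duty 6665.00 = 119762.89
Difference = |126346.47 − 119762.89| = 6583.58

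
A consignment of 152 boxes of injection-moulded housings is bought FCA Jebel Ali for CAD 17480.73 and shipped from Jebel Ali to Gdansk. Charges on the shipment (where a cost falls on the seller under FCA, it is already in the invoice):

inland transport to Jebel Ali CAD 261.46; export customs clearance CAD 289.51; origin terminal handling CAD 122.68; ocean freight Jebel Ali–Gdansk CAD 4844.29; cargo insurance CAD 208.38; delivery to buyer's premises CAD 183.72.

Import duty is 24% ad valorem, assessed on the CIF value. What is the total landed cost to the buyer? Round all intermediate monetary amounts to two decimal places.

Total landed cost: CAD 28277.26

FCA: the seller delivers export-cleared goods to the carrier; the buyer bears costs from that point.
Already in the invoice (seller's account under FCA): inland to port, export clearance — exclude.
CIF value = FCA price + origin terminal + freight + insurance = 17480.73 + 122.68 + 4844.29 + 208.38 = 22656.08
Import duty = 22656.08 × 24% = 5437.46
Buyer bears: origin terminal 122.68 + freight 4844.29 + insurance 208.38 + delivery 183.72 + duty 5437.46 = 10796.53
Landed cost = invoice 17480.73 + 10796.53 = 28277.26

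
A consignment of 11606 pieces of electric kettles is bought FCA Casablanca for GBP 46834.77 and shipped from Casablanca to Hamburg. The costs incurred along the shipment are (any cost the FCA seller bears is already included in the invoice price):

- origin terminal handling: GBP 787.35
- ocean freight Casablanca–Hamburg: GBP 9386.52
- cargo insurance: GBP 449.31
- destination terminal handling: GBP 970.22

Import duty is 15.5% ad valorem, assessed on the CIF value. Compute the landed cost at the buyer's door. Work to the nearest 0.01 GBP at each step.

FCA: the seller delivers export-cleared goods to the carrier; the buyer bears costs from that point.
CIF value = FCA price + origin terminal + freight + insurance = 46834.77 + 787.35 + 9386.52 + 449.31 = 57457.95
Import duty = 57457.95 × 15.5% = 8905.98
Buyer bears: origin terminal 787.35 + freight 9386.52 + insurance 449.31 + destination terminal 970.22 + duty 8905.98 = 20499.38
Landed cost = invoice 46834.77 + 20499.38 = 67334.15

Total landed cost: GBP 67334.15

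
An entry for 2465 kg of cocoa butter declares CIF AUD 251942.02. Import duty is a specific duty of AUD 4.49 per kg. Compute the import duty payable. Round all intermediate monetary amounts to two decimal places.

Import duty = 2465 × 4.49 = 11067.85

Import duty: AUD 11067.85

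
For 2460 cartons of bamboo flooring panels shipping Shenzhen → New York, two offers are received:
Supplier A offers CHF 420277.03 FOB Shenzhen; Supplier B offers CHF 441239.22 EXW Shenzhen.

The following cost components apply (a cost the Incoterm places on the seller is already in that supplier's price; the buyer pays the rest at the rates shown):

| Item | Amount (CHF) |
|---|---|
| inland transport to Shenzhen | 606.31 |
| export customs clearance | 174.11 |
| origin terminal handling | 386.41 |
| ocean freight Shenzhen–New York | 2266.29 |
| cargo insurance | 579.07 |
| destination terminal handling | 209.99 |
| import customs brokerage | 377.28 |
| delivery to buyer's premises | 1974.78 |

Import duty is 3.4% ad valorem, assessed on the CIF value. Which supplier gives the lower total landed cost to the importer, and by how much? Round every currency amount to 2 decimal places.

Supplier A is cheaper by CHF 22881.41

Supplier A (FOB):
CIF value = FOB price + freight + insurance = 420277.03 + 2266.29 + 579.07 = 423122.39
Import duty = 423122.39 × 3.4% = 14386.16
Buyer bears (A): 2266.29 + 579.07 + 209.99 + 377.28 + 1974.78 = 5407.41
Landed cost (A) = invoice 420277.03 + 5407.41 + duty 14386.16 = 440070.60
Supplier B (EXW):
CIF value = EXW price + inland to port + export clearance + origin terminal + freight + insurance = 441239.22 + 606.31 + 174.11 + 386.41 + 2266.29 + 579.07 = 445251.41
Import duty = 445251.41 × 3.4% = 15138.55
Buyer bears (B): 606.31 + 174.11 + 386.41 + 2266.29 + 579.07 + 209.99 + 377.28 + 1974.78 = 6574.24
Landed cost (B) = invoice 441239.22 + 6574.24 + duty 15138.55 = 462952.01
Difference = |440070.60 − 462952.01| = 22881.41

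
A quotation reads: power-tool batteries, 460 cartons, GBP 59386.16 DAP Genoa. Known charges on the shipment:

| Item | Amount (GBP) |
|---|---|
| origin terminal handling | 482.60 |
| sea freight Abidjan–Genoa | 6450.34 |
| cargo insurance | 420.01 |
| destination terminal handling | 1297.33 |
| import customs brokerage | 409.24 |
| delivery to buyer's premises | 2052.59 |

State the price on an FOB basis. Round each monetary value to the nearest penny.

FOB price: GBP 49165.89

Not relevant to the conversion: origin terminal — on the seller under both DAP and FOB; already in the DAP price and stays in the FOB price. brokerage — on the buyer under both terms; not part of either seller's price.
From DAP to FOB, the seller no longer bears: freight, insurance, destination terminal, delivery.
FOB price = 59386.16 − 6450.34 − 420.01 − 1297.33 − 2052.59 = 49165.89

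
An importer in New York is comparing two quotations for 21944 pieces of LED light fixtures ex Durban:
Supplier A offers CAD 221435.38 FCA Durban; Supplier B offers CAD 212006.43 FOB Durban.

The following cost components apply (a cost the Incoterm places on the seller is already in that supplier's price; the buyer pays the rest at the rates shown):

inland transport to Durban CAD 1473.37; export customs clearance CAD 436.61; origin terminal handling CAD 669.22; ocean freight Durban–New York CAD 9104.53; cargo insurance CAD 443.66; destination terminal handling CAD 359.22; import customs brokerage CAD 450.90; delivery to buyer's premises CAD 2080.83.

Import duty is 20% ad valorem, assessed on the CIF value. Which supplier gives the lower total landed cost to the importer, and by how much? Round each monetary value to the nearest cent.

Supplier A (FCA):
CIF value = FCA price + origin terminal + freight + insurance = 221435.38 + 669.22 + 9104.53 + 443.66 = 231652.79
Import duty = 231652.79 × 20% = 46330.56
Buyer bears (A): 669.22 + 9104.53 + 443.66 + 359.22 + 450.90 + 2080.83 = 13108.36
Landed cost (A) = invoice 221435.38 + 13108.36 + duty 46330.56 = 280874.30
Supplier B (FOB):
CIF value = FOB price + freight + insurance = 212006.43 + 9104.53 + 443.66 = 221554.62
Import duty = 221554.62 × 20% = 44310.92
Buyer bears (B): 9104.53 + 443.66 + 359.22 + 450.90 + 2080.83 = 12439.14
Landed cost (B) = invoice 212006.43 + 12439.14 + duty 44310.92 = 268756.49
Difference = |280874.30 − 268756.49| = 12117.81

Supplier B is cheaper by CAD 12117.81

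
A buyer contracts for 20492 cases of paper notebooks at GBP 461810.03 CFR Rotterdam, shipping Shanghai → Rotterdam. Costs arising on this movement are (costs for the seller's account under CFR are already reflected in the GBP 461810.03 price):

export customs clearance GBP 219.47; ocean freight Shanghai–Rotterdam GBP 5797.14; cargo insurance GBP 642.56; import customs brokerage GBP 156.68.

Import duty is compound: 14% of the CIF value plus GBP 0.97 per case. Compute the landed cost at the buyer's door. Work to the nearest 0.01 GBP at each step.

CFR: the seller pays costs through ocean freight to the destination port, but not insurance.
Already in the invoice (seller's account under CFR): export clearance, freight — exclude.
CIF value = CFR price + insurance = 461810.03 + 642.56 = 462452.59
Ad valorem component: 462452.59 × 14% = 64743.36
Specific component: 20492 × 0.97 = 19877.24
Import duty = 64743.36 + 19877.24 = 84620.60
Buyer bears: insurance 642.56 + brokerage 156.68 + duty 84620.60 = 85419.84
Landed cost = invoice 461810.03 + 85419.84 = 547229.87

Total landed cost: GBP 547229.87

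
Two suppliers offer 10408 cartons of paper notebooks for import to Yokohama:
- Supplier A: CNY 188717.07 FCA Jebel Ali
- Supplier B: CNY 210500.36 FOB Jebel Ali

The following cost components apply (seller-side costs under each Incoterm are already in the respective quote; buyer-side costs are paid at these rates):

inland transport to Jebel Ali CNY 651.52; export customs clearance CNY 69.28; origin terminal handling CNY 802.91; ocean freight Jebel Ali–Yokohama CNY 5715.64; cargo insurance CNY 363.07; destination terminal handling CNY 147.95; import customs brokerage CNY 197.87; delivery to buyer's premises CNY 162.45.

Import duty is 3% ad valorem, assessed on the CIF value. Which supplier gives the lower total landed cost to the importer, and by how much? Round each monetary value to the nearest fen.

Supplier A is cheaper by CNY 21609.79

Supplier A (FCA):
CIF value = FCA price + origin terminal + freight + insurance = 188717.07 + 802.91 + 5715.64 + 363.07 = 195598.69
Import duty = 195598.69 × 3% = 5867.96
Buyer bears (A): 802.91 + 5715.64 + 363.07 + 147.95 + 197.87 + 162.45 = 7389.89
Landed cost (A) = invoice 188717.07 + 7389.89 + duty 5867.96 = 201974.92
Supplier B (FOB):
CIF value = FOB price + freight + insurance = 210500.36 + 5715.64 + 363.07 = 216579.07
Import duty = 216579.07 × 3% = 6497.37
Buyer bears (B): 5715.64 + 363.07 + 147.95 + 197.87 + 162.45 = 6586.98
Landed cost (B) = invoice 210500.36 + 6586.98 + duty 6497.37 = 223584.71
Difference = |201974.92 − 223584.71| = 21609.79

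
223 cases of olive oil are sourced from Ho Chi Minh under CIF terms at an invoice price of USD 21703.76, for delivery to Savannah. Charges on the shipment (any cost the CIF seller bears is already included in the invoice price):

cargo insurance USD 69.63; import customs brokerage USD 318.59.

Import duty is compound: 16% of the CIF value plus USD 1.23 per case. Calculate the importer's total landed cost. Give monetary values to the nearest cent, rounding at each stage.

CIF: the seller pays costs through ocean freight and marine insurance to the destination port.
Already in the invoice (seller's account under CIF): insurance — exclude.
The CIF price already equals the CIF value: 21703.76
Ad valorem component: 21703.76 × 16% = 3472.60
Specific component: 223 × 1.23 = 274.29
Import duty = 3472.60 + 274.29 = 3746.89
Buyer bears: brokerage 318.59 + duty 3746.89 = 4065.48
Landed cost = invoice 21703.76 + 4065.48 = 25769.24

Total landed cost: USD 25769.24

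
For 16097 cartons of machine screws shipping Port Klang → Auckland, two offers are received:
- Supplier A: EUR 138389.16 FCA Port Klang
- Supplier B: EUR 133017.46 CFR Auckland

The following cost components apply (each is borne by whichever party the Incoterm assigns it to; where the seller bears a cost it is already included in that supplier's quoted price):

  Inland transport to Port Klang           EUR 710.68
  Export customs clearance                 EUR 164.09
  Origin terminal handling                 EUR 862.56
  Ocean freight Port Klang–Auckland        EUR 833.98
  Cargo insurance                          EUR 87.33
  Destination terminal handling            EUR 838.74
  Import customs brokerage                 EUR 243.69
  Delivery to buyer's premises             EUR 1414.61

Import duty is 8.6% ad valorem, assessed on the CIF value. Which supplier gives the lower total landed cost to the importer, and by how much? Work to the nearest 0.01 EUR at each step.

Supplier B is cheaper by EUR 7676.11

Supplier A (FCA):
CIF value = FCA price + origin terminal + freight + insurance = 138389.16 + 862.56 + 833.98 + 87.33 = 140173.03
Import duty = 140173.03 × 8.6% = 12054.88
Buyer bears (A): 862.56 + 833.98 + 87.33 + 838.74 + 243.69 + 1414.61 = 4280.91
Landed cost (A) = invoice 138389.16 + 4280.91 + duty 12054.88 = 154724.95
Supplier B (CFR):
CIF value = CFR price + insurance = 133017.46 + 87.33 = 133104.79
Import duty = 133104.79 × 8.6% = 11447.01
Buyer bears (B): 87.33 + 838.74 + 243.69 + 1414.61 = 2584.37
Landed cost (B) = invoice 133017.46 + 2584.37 + duty 11447.01 = 147048.84
Difference = |154724.95 − 147048.84| = 7676.11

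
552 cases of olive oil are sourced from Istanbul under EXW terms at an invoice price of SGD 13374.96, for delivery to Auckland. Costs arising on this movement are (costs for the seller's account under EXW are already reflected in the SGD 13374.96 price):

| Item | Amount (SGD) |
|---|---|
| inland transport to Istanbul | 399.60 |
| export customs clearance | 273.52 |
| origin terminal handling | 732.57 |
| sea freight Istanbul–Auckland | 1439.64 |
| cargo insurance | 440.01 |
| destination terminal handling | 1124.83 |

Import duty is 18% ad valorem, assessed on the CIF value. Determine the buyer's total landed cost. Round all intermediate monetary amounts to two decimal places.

EXW: the seller makes goods available at their premises; the buyer bears all onward costs.
CIF value = EXW price + inland to port + export clearance + origin terminal + freight + insurance = 13374.96 + 399.60 + 273.52 + 732.57 + 1439.64 + 440.01 = 16660.30
Import duty = 16660.30 × 18% = 2998.85
Buyer bears: inland to port 399.60 + export clearance 273.52 + origin terminal 732.57 + freight 1439.64 + insurance 440.01 + destination terminal 1124.83 + duty 2998.85 = 7409.02
Landed cost = invoice 13374.96 + 7409.02 = 20783.98

Total landed cost: SGD 20783.98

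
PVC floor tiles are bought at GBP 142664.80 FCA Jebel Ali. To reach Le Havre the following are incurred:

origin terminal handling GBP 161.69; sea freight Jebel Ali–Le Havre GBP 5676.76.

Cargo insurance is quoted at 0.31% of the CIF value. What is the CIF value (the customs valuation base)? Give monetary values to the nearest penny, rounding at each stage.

Let C be the CIF value. C = FCA price + pre-shipment costs + freight + 0.31% × C
C − 0.31% × C = 142664.80 + 161.69 + 5676.76
0.9969 × C = 148503.25
C = 148503.25 / 0.9969 = 148965.04
Insurance premium = 0.31% × 148965.04 = 461.79

CIF value: GBP 148965.04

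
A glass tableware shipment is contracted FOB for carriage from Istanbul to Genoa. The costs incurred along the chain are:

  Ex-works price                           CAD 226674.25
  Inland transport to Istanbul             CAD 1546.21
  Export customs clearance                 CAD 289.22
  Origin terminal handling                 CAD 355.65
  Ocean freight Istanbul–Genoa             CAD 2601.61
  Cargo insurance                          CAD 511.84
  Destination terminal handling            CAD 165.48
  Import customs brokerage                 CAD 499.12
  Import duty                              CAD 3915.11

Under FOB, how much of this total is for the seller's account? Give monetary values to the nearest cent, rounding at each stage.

FOB: the seller bears costs until goods are on board at the origin port; the buyer bears freight, insurance and all costs thereafter.
Seller's account: goods 226674.25 + inland to port 1546.21 + export clearance 289.22 + origin terminal 355.65 = 228865.33
Buyer's account: freight 2601.61 + insurance 511.84 + destination terminal 165.48 + brokerage 499.12 + duty 3915.11 = 7693.16

Seller's account: CAD 228865.33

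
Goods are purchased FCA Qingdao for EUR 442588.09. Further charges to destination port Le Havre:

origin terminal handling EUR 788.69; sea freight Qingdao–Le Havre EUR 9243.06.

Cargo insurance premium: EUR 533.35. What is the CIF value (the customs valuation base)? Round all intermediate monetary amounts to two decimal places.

CIF value: EUR 453153.19

CIF = FCA price + pre-shipment costs + freight + insurance
CIF = 442588.09 + 788.69 + 9243.06 + 533.35 = 453153.19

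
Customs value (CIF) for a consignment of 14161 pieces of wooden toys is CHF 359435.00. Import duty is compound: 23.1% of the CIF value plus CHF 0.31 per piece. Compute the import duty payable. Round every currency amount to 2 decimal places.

Ad valorem component: 359435.00 × 23.1% = 83029.49
Specific component: 14161 × 0.31 = 4389.91
Import duty = 83029.49 + 4389.91 = 87419.40

Import duty: CHF 87419.40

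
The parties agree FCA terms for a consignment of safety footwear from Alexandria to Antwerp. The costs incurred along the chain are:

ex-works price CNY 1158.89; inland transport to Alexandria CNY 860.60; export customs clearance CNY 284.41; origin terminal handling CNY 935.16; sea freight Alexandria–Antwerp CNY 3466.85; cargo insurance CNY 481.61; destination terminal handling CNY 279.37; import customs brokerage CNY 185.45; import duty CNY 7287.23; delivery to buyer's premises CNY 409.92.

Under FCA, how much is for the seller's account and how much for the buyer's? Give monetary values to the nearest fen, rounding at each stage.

Seller: CNY 2303.90; buyer: CNY 13045.59

FCA: the seller delivers export-cleared goods to the carrier; the buyer bears costs from that point.
Seller's account: goods 1158.89 + inland to port 860.60 + export clearance 284.41 = 2303.90
Buyer's account: origin terminal 935.16 + freight 3466.85 + insurance 481.61 + destination terminal 279.37 + brokerage 185.45 + duty 7287.23 + delivery 409.92 = 13045.59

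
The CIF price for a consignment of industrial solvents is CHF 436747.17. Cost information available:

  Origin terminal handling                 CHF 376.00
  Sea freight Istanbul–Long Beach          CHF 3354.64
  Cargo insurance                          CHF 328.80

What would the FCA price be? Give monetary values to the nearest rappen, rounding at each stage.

From CIF to FCA, the seller no longer bears: origin terminal, freight, insurance.
FCA price = 436747.17 − 376.00 − 3354.64 − 328.80 = 432687.73

FCA price: CHF 432687.73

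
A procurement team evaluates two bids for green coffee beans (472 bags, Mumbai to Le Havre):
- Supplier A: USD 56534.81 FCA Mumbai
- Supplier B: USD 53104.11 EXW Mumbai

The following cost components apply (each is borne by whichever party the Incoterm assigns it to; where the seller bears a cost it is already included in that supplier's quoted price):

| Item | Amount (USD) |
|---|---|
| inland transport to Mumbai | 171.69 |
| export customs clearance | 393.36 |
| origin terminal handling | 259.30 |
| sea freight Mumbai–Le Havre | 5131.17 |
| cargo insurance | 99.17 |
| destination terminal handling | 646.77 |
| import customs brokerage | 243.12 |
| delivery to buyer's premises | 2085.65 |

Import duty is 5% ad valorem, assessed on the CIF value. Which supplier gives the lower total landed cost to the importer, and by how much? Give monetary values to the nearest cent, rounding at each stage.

Supplier A (FCA):
CIF value = FCA price + origin terminal + freight + insurance = 56534.81 + 259.30 + 5131.17 + 99.17 = 62024.45
Import duty = 62024.45 × 5% = 3101.22
Buyer bears (A): 259.30 + 5131.17 + 99.17 + 646.77 + 243.12 + 2085.65 = 8465.18
Landed cost (A) = invoice 56534.81 + 8465.18 + duty 3101.22 = 68101.21
Supplier B (EXW):
CIF value = EXW price + inland to port + export clearance + origin terminal + freight + insurance = 53104.11 + 171.69 + 393.36 + 259.30 + 5131.17 + 99.17 = 59158.80
Import duty = 59158.80 × 5% = 2957.94
Buyer bears (B): 171.69 + 393.36 + 259.30 + 5131.17 + 99.17 + 646.77 + 243.12 + 2085.65 = 9030.23
Landed cost (B) = invoice 53104.11 + 9030.23 + duty 2957.94 = 65092.28
Difference = |68101.21 − 65092.28| = 3008.93

Supplier B is cheaper by USD 3008.93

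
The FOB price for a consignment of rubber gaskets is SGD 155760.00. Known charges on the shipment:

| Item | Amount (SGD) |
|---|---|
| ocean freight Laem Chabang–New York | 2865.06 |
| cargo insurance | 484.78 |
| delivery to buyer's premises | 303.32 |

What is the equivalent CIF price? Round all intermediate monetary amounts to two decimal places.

Not relevant to the conversion: delivery — on the buyer under both terms; not part of either seller's price.
From FOB to CIF, the seller additionally bears: freight, insurance.
CIF price = 155760.00 + 2865.06 + 484.78 = 159109.84

CIF price: SGD 159109.84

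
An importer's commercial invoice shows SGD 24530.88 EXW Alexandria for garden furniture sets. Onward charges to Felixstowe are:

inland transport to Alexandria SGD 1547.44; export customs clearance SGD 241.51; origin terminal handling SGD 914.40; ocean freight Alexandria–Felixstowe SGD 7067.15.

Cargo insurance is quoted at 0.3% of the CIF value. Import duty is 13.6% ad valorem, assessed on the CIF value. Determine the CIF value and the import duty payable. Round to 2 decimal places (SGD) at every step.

Let C be the CIF value. C = EXW price + pre-shipment costs + freight + 0.3% × C
C − 0.3% × C = 24530.88 + 1547.44 + 241.51 + 914.40 + 7067.15
0.997 × C = 34301.38
C = 34301.38 / 0.997 = 34404.59
Insurance premium = 0.3% × 34404.59 = 103.21
Import duty = 34404.59 × 13.6% = 4679.02

CIF value: SGD 34404.59; import duty: SGD 4679.02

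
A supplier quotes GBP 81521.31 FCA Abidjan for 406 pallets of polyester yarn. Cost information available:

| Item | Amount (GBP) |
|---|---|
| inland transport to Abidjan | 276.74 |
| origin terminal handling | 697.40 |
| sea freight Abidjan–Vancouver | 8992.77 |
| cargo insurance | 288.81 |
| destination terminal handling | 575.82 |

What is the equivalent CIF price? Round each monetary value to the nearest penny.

CIF price: GBP 91500.29

Not relevant to the conversion: inland to port — on the seller under both FCA and CIF; already in the FCA price and stays in the CIF price. destination terminal — on the buyer under both terms; not part of either seller's price.
From FCA to CIF, the seller additionally bears: origin terminal, freight, insurance.
CIF price = 81521.31 + 697.40 + 8992.77 + 288.81 = 91500.29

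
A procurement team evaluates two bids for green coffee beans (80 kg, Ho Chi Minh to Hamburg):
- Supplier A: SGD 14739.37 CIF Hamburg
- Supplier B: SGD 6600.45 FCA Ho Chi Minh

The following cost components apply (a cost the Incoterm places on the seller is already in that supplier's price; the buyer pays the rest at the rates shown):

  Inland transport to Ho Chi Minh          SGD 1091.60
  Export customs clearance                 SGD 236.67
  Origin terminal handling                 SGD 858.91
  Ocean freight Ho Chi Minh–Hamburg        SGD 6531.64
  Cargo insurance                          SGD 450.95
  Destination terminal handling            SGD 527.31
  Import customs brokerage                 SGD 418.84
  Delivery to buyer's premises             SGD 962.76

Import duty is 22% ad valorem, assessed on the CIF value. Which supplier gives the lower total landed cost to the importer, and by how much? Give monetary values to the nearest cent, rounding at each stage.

Supplier B is cheaper by SGD 362.85

Supplier A (CIF):
The CIF price already equals the CIF value: 14739.37
Import duty = 14739.37 × 22% = 3242.66
Buyer bears (A): 527.31 + 418.84 + 962.76 = 1908.91
Landed cost (A) = invoice 14739.37 + 1908.91 + duty 3242.66 = 19890.94
Supplier B (FCA):
CIF value = FCA price + origin terminal + freight + insurance = 6600.45 + 858.91 + 6531.64 + 450.95 = 14441.95
Import duty = 14441.95 × 22% = 3177.23
Buyer bears (B): 858.91 + 6531.64 + 450.95 + 527.31 + 418.84 + 962.76 = 9750.41
Landed cost (B) = invoice 6600.45 + 9750.41 + duty 3177.23 = 19528.09
Difference = |19890.94 − 19528.09| = 362.85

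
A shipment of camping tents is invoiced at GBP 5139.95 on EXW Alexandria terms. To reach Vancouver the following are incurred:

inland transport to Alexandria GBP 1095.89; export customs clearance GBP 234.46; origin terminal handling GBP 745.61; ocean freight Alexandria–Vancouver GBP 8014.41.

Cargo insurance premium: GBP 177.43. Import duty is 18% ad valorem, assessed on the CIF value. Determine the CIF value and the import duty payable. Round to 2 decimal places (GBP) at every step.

CIF value: GBP 15407.75; import duty: GBP 2773.40

CIF = EXW price + pre-shipment costs + freight + insurance
CIF = 5139.95 + 1095.89 + 234.46 + 745.61 + 8014.41 + 177.43 = 15407.75
Import duty = 15407.75 × 18% = 2773.40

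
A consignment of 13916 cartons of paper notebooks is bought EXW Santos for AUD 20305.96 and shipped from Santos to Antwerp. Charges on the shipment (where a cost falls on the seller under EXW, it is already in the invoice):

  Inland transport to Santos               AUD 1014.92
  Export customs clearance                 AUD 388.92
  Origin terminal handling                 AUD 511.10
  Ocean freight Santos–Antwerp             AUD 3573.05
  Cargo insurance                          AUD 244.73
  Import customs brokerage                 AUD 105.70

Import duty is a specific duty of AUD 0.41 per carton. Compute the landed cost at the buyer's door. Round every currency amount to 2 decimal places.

Total landed cost: AUD 31849.94

EXW: the seller makes goods available at their premises; the buyer bears all onward costs.
CIF value = EXW price + inland to port + export clearance + origin terminal + freight + insurance = 20305.96 + 1014.92 + 388.92 + 511.10 + 3573.05 + 244.73 = 26038.68
Import duty = 13916 × 0.41 = 5705.56
Buyer bears: inland to port 1014.92 + export clearance 388.92 + origin terminal 511.10 + freight 3573.05 + insurance 244.73 + brokerage 105.70 + duty 5705.56 = 11543.98
Landed cost = invoice 20305.96 + 11543.98 = 31849.94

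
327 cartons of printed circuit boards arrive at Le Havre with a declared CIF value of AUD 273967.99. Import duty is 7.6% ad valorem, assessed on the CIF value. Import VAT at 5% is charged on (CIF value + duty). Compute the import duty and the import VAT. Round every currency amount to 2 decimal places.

Import duty = 273967.99 × 7.6% = 20821.57
VAT base = CIF + duty = 273967.99 + 20821.57 = 294789.56
Import VAT = 294789.56 × 5% = 14739.48

Import duty: AUD 20821.57; import VAT: AUD 14739.48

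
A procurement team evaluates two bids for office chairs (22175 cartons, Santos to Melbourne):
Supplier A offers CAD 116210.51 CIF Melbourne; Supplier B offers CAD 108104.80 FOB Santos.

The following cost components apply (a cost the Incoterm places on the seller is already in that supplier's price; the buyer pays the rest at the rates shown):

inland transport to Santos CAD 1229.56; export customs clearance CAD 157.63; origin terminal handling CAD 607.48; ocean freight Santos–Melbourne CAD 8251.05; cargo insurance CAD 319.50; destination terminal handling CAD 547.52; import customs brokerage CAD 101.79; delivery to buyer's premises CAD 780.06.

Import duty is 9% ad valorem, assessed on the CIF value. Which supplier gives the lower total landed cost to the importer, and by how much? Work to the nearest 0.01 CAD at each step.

Supplier A (CIF):
The CIF price already equals the CIF value: 116210.51
Import duty = 116210.51 × 9% = 10458.95
Buyer bears (A): 547.52 + 101.79 + 780.06 = 1429.37
Landed cost (A) = invoice 116210.51 + 1429.37 + duty 10458.95 = 128098.83
Supplier B (FOB):
CIF value = FOB price + freight + insurance = 108104.80 + 8251.05 + 319.50 = 116675.35
Import duty = 116675.35 × 9% = 10500.78
Buyer bears (B): 8251.05 + 319.50 + 547.52 + 101.79 + 780.06 = 9999.92
Landed cost (B) = invoice 108104.80 + 9999.92 + duty 10500.78 = 128605.50
Difference = |128098.83 − 128605.50| = 506.67

Supplier A is cheaper by CAD 506.67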